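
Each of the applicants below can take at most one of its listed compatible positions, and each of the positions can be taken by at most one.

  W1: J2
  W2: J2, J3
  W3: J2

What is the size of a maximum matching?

Unit-capacity flow: source→left, listed edges, right→sink; max matching = max flow.
Augmenting path W1→J2 (+1); matched 1.
Augmenting path W2→J3 (+1); matched 2.
No augmenting path remains; maximum matching = 2.
König certificate: {W2, J2} is a vertex cover of size 2 (every listed pair touches it), so no matching can be larger.

2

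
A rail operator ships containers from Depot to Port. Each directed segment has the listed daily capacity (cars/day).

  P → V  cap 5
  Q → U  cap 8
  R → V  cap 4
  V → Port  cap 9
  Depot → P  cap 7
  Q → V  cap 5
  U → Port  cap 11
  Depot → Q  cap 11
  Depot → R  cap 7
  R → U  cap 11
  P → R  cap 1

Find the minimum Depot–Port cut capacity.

20

Augment Depot→P→V→Port: bottleneck 5, flow now 5.
Augment Depot→Q→U→Port: bottleneck 8, flow now 13.
Augment Depot→Q→V→Port: bottleneck 3, flow now 16.
Augment Depot→R→U→Port: bottleneck 3, flow now 19.
Augment Depot→R→V→Port: bottleneck 1, flow now 20.
No augmenting path remains; maximum flow = 20.
By max-flow min-cut, the minimum cut capacity equals the max flow.
In the residual graph, reachable from Depot: {Depot, P, Q, R, U, V}.
Min-cut edges: U→Port (11), V→Port (9); capacity 11 + 9 = 20.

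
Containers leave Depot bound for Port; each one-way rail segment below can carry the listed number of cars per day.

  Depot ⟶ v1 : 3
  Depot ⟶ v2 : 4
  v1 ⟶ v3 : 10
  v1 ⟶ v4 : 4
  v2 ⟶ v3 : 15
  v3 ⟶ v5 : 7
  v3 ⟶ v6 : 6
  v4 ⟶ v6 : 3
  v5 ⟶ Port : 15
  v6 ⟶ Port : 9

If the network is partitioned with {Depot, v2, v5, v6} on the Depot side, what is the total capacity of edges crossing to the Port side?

42

Edges leaving {Depot, v2, v5, v6}: Depot→v1 (3), v2→v3 (15), v5→Port (15), v6→Port (9).
Cut capacity = 3 + 15 + 15 + 9 = 42.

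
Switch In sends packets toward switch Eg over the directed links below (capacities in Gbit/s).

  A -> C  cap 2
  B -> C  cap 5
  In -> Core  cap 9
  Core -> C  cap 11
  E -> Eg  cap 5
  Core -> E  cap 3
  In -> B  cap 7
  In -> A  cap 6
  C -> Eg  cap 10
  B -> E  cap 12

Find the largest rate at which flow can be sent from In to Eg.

15

Augment In→B→E→Eg: bottleneck 5, flow now 5.
Augment In→B→C→Eg: bottleneck 2, flow now 7.
Augment In→A→C→Eg: bottleneck 2, flow now 9.
Augment In→Core→C→Eg: bottleneck 6, flow now 15.
No augmenting path remains; maximum flow = 15.
In the residual graph, reachable from In: {In, B, A, Core, E, C}.
Min-cut edges: E→Eg (5), C→Eg (10); capacity 5 + 10 = 15.
This cut is saturated, so no flow can exceed 15.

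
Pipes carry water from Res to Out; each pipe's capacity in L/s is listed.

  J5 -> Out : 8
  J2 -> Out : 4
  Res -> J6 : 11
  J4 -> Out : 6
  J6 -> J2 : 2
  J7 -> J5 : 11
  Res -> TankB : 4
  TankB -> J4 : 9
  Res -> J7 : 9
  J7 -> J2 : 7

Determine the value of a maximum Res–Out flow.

Augment Res→J7→J5→Out: bottleneck 8, flow now 8.
Augment Res→J7→J2→Out: bottleneck 1, flow now 9.
Augment Res→J6→J2→Out: bottleneck 2, flow now 11.
Augment Res→TankB→J4→Out: bottleneck 4, flow now 15.
No augmenting path remains; maximum flow = 15.
In the residual graph, reachable from Res: {Res, J6}.
Min-cut edges: Res→J7 (9), Res→TankB (4), J6→J2 (2); capacity 9 + 4 + 2 = 15.
This cut is saturated, so no flow can exceed 15.

15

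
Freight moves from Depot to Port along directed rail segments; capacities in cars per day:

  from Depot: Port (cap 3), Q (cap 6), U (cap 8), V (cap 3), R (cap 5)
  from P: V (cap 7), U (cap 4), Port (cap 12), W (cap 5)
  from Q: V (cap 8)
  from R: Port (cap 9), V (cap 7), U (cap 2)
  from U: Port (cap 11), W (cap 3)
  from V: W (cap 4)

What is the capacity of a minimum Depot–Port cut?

Augment Depot→Port: bottleneck 3, flow now 3.
Augment Depot→R→Port: bottleneck 5, flow now 8.
Augment Depot→U→Port: bottleneck 8, flow now 16.
No augmenting path remains; maximum flow = 16.
By max-flow min-cut, the minimum cut capacity equals the max flow.
In the residual graph, reachable from Depot: {Depot, Q, V, W}.
Min-cut edges: Depot→R (5), Depot→U (8), Depot→Port (3); capacity 5 + 8 + 3 = 16.

16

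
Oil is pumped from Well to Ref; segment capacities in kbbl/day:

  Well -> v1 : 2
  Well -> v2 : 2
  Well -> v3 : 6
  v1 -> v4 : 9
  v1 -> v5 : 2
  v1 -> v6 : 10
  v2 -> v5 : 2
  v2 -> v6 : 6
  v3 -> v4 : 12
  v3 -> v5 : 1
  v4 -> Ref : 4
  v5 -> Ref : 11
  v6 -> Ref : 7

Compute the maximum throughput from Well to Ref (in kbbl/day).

9

Augment Well→v1→v4→Ref: bottleneck 2, flow now 2.
Augment Well→v2→v5→Ref: bottleneck 2, flow now 4.
Augment Well→v3→v4→Ref: bottleneck 2, flow now 6.
Augment Well→v3→v5→Ref: bottleneck 1, flow now 7.
Augment Well→v3→v4→v1→v5→Ref: bottleneck 2, flow now 9. (uses reverse residual edge)
No augmenting path remains; maximum flow = 9.
In the residual graph, reachable from Well: {Well, v3, v4}.
Min-cut edges: Well→v1 (2), Well→v2 (2), v3→v5 (1), v4→Ref (4); capacity 2 + 2 + 1 + 4 = 9.
This cut is saturated, so no flow can exceed 9.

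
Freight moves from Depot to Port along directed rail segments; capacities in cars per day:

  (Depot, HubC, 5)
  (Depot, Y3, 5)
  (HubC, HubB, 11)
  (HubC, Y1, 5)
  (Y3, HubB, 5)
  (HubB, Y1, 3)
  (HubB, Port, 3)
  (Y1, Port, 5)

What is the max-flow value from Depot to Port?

Augment Depot→HubC→HubB→Port: bottleneck 3, flow now 3.
Augment Depot→HubC→Y1→Port: bottleneck 2, flow now 5.
Augment Depot→Y3→HubB→Y1→Port: bottleneck 3, flow now 8.
No augmenting path remains; maximum flow = 8.
In the residual graph, reachable from Depot: {Depot, HubC, Y3, HubB, Y1}.
Min-cut edges: HubB→Port (3), Y1→Port (5); capacity 3 + 5 = 8.
This cut is saturated, so no flow can exceed 8.

8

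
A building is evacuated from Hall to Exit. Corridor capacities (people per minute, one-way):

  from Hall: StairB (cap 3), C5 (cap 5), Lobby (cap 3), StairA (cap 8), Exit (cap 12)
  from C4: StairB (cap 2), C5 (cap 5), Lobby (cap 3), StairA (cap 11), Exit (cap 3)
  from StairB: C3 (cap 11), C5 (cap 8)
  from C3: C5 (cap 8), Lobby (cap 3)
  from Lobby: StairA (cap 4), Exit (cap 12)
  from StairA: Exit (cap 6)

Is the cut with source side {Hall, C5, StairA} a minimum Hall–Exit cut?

Yes — it is a minimum cut (capacity 24).

Given cut capacity: 3 + 3 + 12 + 6 = 24.
Augment Hall→Exit: bottleneck 12, flow now 12.
Augment Hall→Lobby→Exit: bottleneck 3, flow now 15.
Augment Hall→StairA→Exit: bottleneck 6, flow now 21.
Augment Hall→StairB→C3→Lobby→Exit: bottleneck 3, flow now 24.
No augmenting path remains; maximum flow = 24.
Cut capacity 24 equals the max flow, so it is a minimum cut.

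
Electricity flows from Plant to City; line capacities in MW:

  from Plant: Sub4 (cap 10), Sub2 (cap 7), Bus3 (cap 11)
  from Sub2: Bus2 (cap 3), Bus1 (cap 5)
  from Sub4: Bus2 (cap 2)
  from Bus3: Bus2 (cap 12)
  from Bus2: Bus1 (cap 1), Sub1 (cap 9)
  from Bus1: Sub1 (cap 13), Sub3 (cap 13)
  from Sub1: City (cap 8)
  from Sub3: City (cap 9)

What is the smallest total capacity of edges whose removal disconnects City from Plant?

14

Augment Plant→Sub2→Bus2→Sub1→City: bottleneck 3, flow now 3.
Augment Plant→Sub2→Bus1→Sub1→City: bottleneck 4, flow now 7.
Augment Plant→Sub4→Bus2→Sub1→City: bottleneck 1, flow now 8.
Augment Plant→Sub4→Bus2→Bus1→Sub3→City: bottleneck 1, flow now 9.
Augment Plant→Bus3→Bus2→Sub2→Bus1→Sub3→City: bottleneck 1, flow now 10. (uses reverse residual edge)
Augment Plant→Bus3→Bus2→Sub1→Bus1→Sub3→City: bottleneck 4, flow now 14. (uses reverse residual edge)
No augmenting path remains; maximum flow = 14.
By max-flow min-cut, the minimum cut capacity equals the max flow.
In the residual graph, reachable from Plant: {Plant, Sub2, Sub4, Bus3, Bus2, Sub1}.
Min-cut edges: Sub2→Bus1 (5), Bus2→Bus1 (1), Sub1→City (8); capacity 5 + 1 + 8 = 14.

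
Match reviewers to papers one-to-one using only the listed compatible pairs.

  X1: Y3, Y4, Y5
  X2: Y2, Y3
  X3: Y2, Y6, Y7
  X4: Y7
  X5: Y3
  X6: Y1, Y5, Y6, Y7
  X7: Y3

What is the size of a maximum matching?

Unit-capacity flow: source→left, listed edges, right→sink; max matching = max flow.
Augmenting path X1→Y3 (+1); matched 1.
Augmenting path X2→Y2 (+1); matched 2.
Augmenting path X3→Y6 (+1); matched 3.
Augmenting path X4→Y7 (+1); matched 4.
Augmenting path X6→Y1 (+1); matched 5.
Augmenting path X5→Y3→X1→Y4 (+1); matched 6.
No augmenting path remains; maximum matching = 6.
König certificate: {X1, X2, X3, X4, X6, Y3} is a vertex cover of size 6 (every listed pair touches it), so no matching can be larger.

6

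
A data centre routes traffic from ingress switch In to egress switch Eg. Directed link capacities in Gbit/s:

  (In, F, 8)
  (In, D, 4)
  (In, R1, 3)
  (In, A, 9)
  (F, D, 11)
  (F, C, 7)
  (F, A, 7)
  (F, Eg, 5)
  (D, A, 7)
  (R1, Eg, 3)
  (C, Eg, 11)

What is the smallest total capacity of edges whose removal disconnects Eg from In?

11

Augment In→F→Eg: bottleneck 5, flow now 5.
Augment In→R1→Eg: bottleneck 3, flow now 8.
Augment In→F→C→Eg: bottleneck 3, flow now 11.
No augmenting path remains; maximum flow = 11.
By max-flow min-cut, the minimum cut capacity equals the max flow.
In the residual graph, reachable from In: {In, D, A}.
Min-cut edges: In→F (8), In→R1 (3); capacity 8 + 3 = 11.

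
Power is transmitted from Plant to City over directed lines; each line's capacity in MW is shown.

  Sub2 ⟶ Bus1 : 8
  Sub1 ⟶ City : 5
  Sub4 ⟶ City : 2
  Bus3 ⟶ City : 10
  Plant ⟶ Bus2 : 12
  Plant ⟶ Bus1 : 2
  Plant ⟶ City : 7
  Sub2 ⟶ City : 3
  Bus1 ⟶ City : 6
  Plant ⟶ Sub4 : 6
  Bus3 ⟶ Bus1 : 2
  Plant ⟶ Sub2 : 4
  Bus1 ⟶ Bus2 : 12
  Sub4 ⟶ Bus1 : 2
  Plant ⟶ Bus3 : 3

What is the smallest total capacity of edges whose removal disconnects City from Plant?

Augment Plant→City: bottleneck 7, flow now 7.
Augment Plant→Sub4→City: bottleneck 2, flow now 9.
Augment Plant→Bus3→City: bottleneck 3, flow now 12.
Augment Plant→Sub2→City: bottleneck 3, flow now 15.
Augment Plant→Bus1→City: bottleneck 2, flow now 17.
Augment Plant→Sub4→Bus1→City: bottleneck 2, flow now 19.
Augment Plant→Sub2→Bus1→City: bottleneck 1, flow now 20.
No augmenting path remains; maximum flow = 20.
By max-flow min-cut, the minimum cut capacity equals the max flow.
In the residual graph, reachable from Plant: {Plant, Sub4, Bus2}.
Min-cut edges: Plant→Bus3 (3), Plant→Sub2 (4), Plant→Bus1 (2), Plant→City (7), Sub4→Bus1 (2), Sub4→City (2); capacity 3 + 4 + 2 + 7 + 2 + 2 = 20.

20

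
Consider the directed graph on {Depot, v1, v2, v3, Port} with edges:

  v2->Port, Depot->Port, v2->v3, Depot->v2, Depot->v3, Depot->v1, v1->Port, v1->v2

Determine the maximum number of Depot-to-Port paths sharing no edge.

3

Assign every edge capacity 1; by Menger, the answer equals the max flow.
Path Depot→Port (+1); total 1.
Path Depot→v1→Port (+1); total 2.
Path Depot→v2→Port (+1); total 3.
No residual Depot→Port path; max flow = 3.
Certifying cut of size 3: {Depot→Port, Depot→v1, Depot→v2}.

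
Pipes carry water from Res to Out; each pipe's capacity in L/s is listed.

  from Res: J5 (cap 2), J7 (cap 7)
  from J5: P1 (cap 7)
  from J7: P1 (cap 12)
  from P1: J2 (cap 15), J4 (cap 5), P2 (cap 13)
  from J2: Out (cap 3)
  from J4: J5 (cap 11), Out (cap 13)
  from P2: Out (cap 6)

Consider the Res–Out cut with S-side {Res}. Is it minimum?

Given cut capacity: 2 + 7 = 9.
Augment Res→J5→P1→J2→Out: bottleneck 2, flow now 2.
Augment Res→J7→P1→J2→Out: bottleneck 1, flow now 3.
Augment Res→J7→P1→J4→Out: bottleneck 5, flow now 8.
Augment Res→J7→P1→P2→Out: bottleneck 1, flow now 9.
No augmenting path remains; maximum flow = 9.
Cut capacity 9 equals the max flow, so it is a minimum cut.

Yes — it is a minimum cut (capacity 9).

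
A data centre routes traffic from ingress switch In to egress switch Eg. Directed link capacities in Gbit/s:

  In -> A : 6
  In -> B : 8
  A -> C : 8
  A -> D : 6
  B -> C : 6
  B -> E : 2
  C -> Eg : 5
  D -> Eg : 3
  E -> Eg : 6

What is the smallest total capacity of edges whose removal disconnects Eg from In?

Augment In→A→C→Eg: bottleneck 5, flow now 5.
Augment In→A→D→Eg: bottleneck 1, flow now 6.
Augment In→B→E→Eg: bottleneck 2, flow now 8.
Augment In→B→C→A→D→Eg: bottleneck 2, flow now 10. (uses reverse residual edge)
No augmenting path remains; maximum flow = 10.
By max-flow min-cut, the minimum cut capacity equals the max flow.
In the residual graph, reachable from In: {In, A, B, C, D}.
Min-cut edges: B→E (2), C→Eg (5), D→Eg (3); capacity 2 + 5 + 3 = 10.

10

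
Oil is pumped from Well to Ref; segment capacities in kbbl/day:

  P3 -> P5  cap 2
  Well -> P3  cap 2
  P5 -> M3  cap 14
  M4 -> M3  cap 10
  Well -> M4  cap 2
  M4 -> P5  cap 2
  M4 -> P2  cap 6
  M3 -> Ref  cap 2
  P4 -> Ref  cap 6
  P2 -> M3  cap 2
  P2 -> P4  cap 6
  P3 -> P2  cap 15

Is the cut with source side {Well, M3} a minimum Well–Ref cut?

No — its capacity is 6, but the minimum cut has capacity 4.

Given cut capacity: 2 + 2 + 2 = 6.
Augment Well→M4→M3→Ref: bottleneck 2, flow now 2.
Augment Well→P3→P2→P4→Ref: bottleneck 2, flow now 4.
No augmenting path remains; maximum flow = 4.
In the residual graph, reachable from Well: {Well}.
Min-cut edges: Well→M4 (2), Well→P3 (2); capacity 2 + 2 = 4.
Cut capacity 6 exceeds the max flow 4, so it is not minimum.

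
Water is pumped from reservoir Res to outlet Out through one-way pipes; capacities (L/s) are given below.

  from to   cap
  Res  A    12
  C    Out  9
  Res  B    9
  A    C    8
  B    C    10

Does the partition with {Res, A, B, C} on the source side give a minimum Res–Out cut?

Yes — it is a minimum cut (capacity 9).

Given cut capacity: 9 = 9.
Augment Res→A→C→Out: bottleneck 8, flow now 8.
Augment Res→B→C→Out: bottleneck 1, flow now 9.
No augmenting path remains; maximum flow = 9.
Cut capacity 9 equals the max flow, so it is a minimum cut.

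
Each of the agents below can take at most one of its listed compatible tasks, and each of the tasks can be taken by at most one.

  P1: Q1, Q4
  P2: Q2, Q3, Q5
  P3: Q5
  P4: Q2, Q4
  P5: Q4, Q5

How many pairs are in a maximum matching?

5

Unit-capacity flow: source→left, listed edges, right→sink; max matching = max flow.
Augmenting path P1→Q1 (+1); matched 1.
Augmenting path P2→Q2 (+1); matched 2.
Augmenting path P3→Q5 (+1); matched 3.
Augmenting path P4→Q4 (+1); matched 4.
Augmenting path P5→Q4→P4→Q2→P2→Q3 (+1); matched 5.
No augmenting path remains; maximum matching = 5.
König certificate: {P1, P2, P3, P4, P5} is a vertex cover of size 5 (every listed pair touches it), so no matching can be larger.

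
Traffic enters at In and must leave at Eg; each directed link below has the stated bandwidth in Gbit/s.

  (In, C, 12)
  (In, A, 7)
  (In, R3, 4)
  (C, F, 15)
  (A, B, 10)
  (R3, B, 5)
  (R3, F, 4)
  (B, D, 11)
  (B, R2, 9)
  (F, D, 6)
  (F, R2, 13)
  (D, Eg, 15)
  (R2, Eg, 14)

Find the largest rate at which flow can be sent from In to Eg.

Augment In→C→F→D→Eg: bottleneck 6, flow now 6.
Augment In→C→F→R2→Eg: bottleneck 6, flow now 12.
Augment In→A→B→D→Eg: bottleneck 7, flow now 19.
Augment In→R3→B→D→Eg: bottleneck 2, flow now 21.
Augment In→R3→B→R2→Eg: bottleneck 2, flow now 23.
No augmenting path remains; maximum flow = 23.
In the residual graph, reachable from In: {In}.
Min-cut edges: In→C (12), In→A (7), In→R3 (4); capacity 12 + 7 + 4 = 23.
This cut is saturated, so no flow can exceed 23.

23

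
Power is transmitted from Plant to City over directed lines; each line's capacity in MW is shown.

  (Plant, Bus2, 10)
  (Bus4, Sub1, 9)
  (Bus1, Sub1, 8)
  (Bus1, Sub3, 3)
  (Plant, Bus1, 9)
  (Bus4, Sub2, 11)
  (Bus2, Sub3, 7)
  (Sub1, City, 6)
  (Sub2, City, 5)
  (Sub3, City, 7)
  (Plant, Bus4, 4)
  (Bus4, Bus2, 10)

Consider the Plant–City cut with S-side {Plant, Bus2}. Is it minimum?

No — its capacity is 20, but the minimum cut has capacity 17.

Given cut capacity: 4 + 9 + 7 = 20.
Augment Plant→Bus2→Sub3→City: bottleneck 7, flow now 7.
Augment Plant→Bus4→Sub1→City: bottleneck 4, flow now 11.
Augment Plant→Bus1→Sub1→City: bottleneck 2, flow now 13.
Augment Plant→Bus1→Sub1→Bus4→Sub2→City: bottleneck 4, flow now 17. (uses reverse residual edge)
No augmenting path remains; maximum flow = 17.
In the residual graph, reachable from Plant: {Plant, Bus2, Bus1, Sub1, Sub3}.
Min-cut edges: Plant→Bus4 (4), Sub1→City (6), Sub3→City (7); capacity 4 + 6 + 7 = 17.
Cut capacity 20 exceeds the max flow 17, so it is not minimum.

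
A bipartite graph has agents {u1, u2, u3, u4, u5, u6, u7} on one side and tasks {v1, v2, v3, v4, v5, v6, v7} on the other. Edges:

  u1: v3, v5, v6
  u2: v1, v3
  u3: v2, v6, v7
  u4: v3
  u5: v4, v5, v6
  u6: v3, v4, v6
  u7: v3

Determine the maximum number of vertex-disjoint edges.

6

Unit-capacity flow: source→left, listed edges, right→sink; max matching = max flow.
Augmenting path u1→v3 (+1); matched 1.
Augmenting path u2→v1 (+1); matched 2.
Augmenting path u3→v2 (+1); matched 3.
Augmenting path u5→v4 (+1); matched 4.
Augmenting path u6→v6 (+1); matched 5.
Augmenting path u4→v3→u1→v5 (+1); matched 6.
No augmenting path remains; maximum matching = 6.
König certificate: {u1, u2, u3, u5, u6, v3} is a vertex cover of size 6 (every listed pair touches it), so no matching can be larger.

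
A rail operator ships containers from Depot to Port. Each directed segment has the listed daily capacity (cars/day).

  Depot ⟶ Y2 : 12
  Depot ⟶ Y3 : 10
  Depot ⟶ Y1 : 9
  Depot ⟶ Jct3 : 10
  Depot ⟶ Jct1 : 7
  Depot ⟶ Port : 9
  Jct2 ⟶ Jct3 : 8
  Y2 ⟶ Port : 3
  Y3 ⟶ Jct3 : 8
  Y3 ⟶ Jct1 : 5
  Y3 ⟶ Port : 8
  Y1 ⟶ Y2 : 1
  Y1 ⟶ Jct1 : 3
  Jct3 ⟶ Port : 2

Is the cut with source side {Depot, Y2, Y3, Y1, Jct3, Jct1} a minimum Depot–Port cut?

Yes — it is a minimum cut (capacity 22).

Given cut capacity: 9 + 3 + 8 + 2 = 22.
Augment Depot→Port: bottleneck 9, flow now 9.
Augment Depot→Y2→Port: bottleneck 3, flow now 12.
Augment Depot→Y3→Port: bottleneck 8, flow now 20.
Augment Depot→Jct3→Port: bottleneck 2, flow now 22.
No augmenting path remains; maximum flow = 22.
Cut capacity 22 equals the max flow, so it is a minimum cut.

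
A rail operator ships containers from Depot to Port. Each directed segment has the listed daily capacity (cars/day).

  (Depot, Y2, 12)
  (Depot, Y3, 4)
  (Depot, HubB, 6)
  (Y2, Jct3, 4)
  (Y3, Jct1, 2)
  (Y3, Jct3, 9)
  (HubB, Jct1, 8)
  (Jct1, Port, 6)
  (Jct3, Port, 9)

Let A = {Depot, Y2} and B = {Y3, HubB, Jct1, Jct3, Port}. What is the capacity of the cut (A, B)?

Edges leaving {Depot, Y2}: Depot→Y3 (4), Depot→HubB (6), Y2→Jct3 (4).
Cut capacity = 4 + 6 + 4 = 14.

14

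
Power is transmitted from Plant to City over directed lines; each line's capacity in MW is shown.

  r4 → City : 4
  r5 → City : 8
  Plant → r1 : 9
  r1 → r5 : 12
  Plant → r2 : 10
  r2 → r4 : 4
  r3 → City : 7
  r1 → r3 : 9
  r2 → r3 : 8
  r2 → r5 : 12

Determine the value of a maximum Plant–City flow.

Augment Plant→r1→r3→City: bottleneck 7, flow now 7.
Augment Plant→r1→r5→City: bottleneck 2, flow now 9.
Augment Plant→r2→r4→City: bottleneck 4, flow now 13.
Augment Plant→r2→r5→City: bottleneck 6, flow now 19.
No augmenting path remains; maximum flow = 19.
In the residual graph, reachable from Plant: {Plant}.
Min-cut edges: Plant→r1 (9), Plant→r2 (10); capacity 9 + 10 = 19.
This cut is saturated, so no flow can exceed 19.

19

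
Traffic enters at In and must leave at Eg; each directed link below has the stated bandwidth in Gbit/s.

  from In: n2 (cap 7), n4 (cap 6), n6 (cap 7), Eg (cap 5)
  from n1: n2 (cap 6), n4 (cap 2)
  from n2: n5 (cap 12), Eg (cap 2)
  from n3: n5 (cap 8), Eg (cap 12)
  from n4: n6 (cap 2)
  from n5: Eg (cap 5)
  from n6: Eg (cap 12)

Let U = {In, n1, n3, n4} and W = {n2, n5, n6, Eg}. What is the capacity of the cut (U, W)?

47

Edges leaving {In, n1, n3, n4}: In→n2 (7), In→n6 (7), In→Eg (5), n1→n2 (6), n3→n5 (8), n3→Eg (12), n4→n6 (2).
Cut capacity = 7 + 7 + 5 + 6 + 8 + 12 + 2 = 47.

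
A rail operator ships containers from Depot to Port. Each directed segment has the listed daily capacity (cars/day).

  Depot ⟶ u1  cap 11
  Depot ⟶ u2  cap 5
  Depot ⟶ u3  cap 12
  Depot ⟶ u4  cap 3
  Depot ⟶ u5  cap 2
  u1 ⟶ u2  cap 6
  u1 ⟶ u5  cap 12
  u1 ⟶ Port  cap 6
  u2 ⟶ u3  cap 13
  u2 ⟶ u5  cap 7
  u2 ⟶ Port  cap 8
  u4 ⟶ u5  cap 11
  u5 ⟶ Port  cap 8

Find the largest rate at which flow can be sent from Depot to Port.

Augment Depot→u1→Port: bottleneck 6, flow now 6.
Augment Depot→u2→Port: bottleneck 5, flow now 11.
Augment Depot→u5→Port: bottleneck 2, flow now 13.
Augment Depot→u1→u2→Port: bottleneck 3, flow now 16.
Augment Depot→u1→u5→Port: bottleneck 2, flow now 18.
Augment Depot→u4→u5→Port: bottleneck 3, flow now 21.
No augmenting path remains; maximum flow = 21.
In the residual graph, reachable from Depot: {Depot, u3}.
Min-cut edges: Depot→u1 (11), Depot→u2 (5), Depot→u4 (3), Depot→u5 (2); capacity 11 + 5 + 3 + 2 = 21.
This cut is saturated, so no flow can exceed 21.

21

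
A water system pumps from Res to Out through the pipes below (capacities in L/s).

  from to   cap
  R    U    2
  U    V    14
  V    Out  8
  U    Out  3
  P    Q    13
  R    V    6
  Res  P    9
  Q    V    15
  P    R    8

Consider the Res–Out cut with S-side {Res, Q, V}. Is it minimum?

Given cut capacity: 9 + 8 = 17.
Augment Res→P→Q→V→Out: bottleneck 8, flow now 8.
Augment Res→P→R→U→Out: bottleneck 1, flow now 9.
No augmenting path remains; maximum flow = 9.
In the residual graph, reachable from Res: {Res}.
Min-cut edges: Res→P (9); capacity 9 = 9.
Cut capacity 17 exceeds the max flow 9, so it is not minimum.

No — its capacity is 17, but the minimum cut has capacity 9.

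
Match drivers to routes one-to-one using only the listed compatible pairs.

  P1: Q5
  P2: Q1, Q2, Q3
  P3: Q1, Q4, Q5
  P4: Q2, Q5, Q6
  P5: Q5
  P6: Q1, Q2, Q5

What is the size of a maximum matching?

Unit-capacity flow: source→left, listed edges, right→sink; max matching = max flow.
Augmenting path P1→Q5 (+1); matched 1.
Augmenting path P2→Q1 (+1); matched 2.
Augmenting path P3→Q4 (+1); matched 3.
Augmenting path P4→Q2 (+1); matched 4.
Augmenting path P6→Q1→P2→Q3 (+1); matched 5.
No augmenting path remains; maximum matching = 5.
König certificate: {P2, P3, P4, P6, Q5} is a vertex cover of size 5 (every listed pair touches it), so no matching can be larger.

5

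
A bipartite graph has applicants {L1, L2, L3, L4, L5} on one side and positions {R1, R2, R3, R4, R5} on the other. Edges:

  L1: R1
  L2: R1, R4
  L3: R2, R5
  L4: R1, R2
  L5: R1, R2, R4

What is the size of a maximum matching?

Unit-capacity flow: source→left, listed edges, right→sink; max matching = max flow.
Augmenting path L1→R1 (+1); matched 1.
Augmenting path L2→R4 (+1); matched 2.
Augmenting path L3→R2 (+1); matched 3.
Augmenting path L4→R2→L3→R5 (+1); matched 4.
No augmenting path remains; maximum matching = 4.
König certificate: {L3, R1, R2, R4} is a vertex cover of size 4 (every listed pair touches it), so no matching can be larger.

4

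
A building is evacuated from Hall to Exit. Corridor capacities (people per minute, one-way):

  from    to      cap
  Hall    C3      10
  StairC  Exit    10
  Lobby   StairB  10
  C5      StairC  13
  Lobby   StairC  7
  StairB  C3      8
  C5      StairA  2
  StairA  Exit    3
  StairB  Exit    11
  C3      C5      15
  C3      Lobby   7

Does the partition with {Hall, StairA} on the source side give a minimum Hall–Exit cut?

No — its capacity is 13, but the minimum cut has capacity 10.

Given cut capacity: 10 + 3 = 13.
Augment Hall→C3→Lobby→StairB→Exit: bottleneck 7, flow now 7.
Augment Hall→C3→C5→StairA→Exit: bottleneck 2, flow now 9.
Augment Hall→C3→C5→StairC→Exit: bottleneck 1, flow now 10.
No augmenting path remains; maximum flow = 10.
In the residual graph, reachable from Hall: {Hall}.
Min-cut edges: Hall→C3 (10); capacity 10 = 10.
Cut capacity 13 exceeds the max flow 10, so it is not minimum.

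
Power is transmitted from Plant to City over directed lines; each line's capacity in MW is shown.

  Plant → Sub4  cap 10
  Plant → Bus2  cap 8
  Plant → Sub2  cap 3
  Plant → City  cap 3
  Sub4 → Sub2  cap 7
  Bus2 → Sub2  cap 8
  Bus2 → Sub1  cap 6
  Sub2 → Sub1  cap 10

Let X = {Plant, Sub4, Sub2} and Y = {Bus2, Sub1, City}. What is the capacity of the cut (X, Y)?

Edges leaving {Plant, Sub4, Sub2}: Plant→Bus2 (8), Plant→City (3), Sub2→Sub1 (10).
Cut capacity = 8 + 3 + 10 = 21.

21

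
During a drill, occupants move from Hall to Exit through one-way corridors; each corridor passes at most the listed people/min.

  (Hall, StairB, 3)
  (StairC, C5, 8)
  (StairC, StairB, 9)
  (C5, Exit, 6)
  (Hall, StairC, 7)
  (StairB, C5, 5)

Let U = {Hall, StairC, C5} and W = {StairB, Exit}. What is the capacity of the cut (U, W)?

Edges leaving {Hall, StairC, C5}: Hall→StairB (3), StairC→StairB (9), C5→Exit (6).
Cut capacity = 3 + 9 + 6 = 18.

18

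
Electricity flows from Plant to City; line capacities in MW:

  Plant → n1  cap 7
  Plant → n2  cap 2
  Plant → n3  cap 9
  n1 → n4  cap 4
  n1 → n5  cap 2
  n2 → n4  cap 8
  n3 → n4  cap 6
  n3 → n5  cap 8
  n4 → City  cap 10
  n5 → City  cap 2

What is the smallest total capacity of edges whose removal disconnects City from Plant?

Augment Plant→n1→n4→City: bottleneck 4, flow now 4.
Augment Plant→n1→n5→City: bottleneck 2, flow now 6.
Augment Plant→n2→n4→City: bottleneck 2, flow now 8.
Augment Plant→n3→n4→City: bottleneck 4, flow now 12.
No augmenting path remains; maximum flow = 12.
By max-flow min-cut, the minimum cut capacity equals the max flow.
In the residual graph, reachable from Plant: {Plant, n1, n2, n3, n4, n5}.
Min-cut edges: n4→City (10), n5→City (2); capacity 10 + 2 = 12.

12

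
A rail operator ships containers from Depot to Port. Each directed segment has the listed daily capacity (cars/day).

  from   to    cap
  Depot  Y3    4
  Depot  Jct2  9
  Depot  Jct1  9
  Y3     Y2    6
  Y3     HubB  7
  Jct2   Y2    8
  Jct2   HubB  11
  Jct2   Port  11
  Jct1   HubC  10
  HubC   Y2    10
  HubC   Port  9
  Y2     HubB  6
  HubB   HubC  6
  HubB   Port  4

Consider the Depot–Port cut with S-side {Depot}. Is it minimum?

Given cut capacity: 4 + 9 + 9 = 22.
Augment Depot→Jct2→Port: bottleneck 9, flow now 9.
Augment Depot→Y3→HubB→Port: bottleneck 4, flow now 13.
Augment Depot→Jct1→HubC→Port: bottleneck 9, flow now 22.
No augmenting path remains; maximum flow = 22.
Cut capacity 22 equals the max flow, so it is a minimum cut.

Yes — it is a minimum cut (capacity 22).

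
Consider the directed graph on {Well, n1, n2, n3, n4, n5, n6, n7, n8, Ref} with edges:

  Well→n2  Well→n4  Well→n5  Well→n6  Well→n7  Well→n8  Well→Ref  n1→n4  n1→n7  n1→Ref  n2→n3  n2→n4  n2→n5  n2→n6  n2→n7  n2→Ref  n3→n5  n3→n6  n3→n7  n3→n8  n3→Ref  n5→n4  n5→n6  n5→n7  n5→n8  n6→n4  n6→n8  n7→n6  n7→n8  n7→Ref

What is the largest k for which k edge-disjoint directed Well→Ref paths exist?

Assign every edge capacity 1; by Menger, the answer equals the max flow.
Path Well→Ref (+1); total 1.
Path Well→n2→Ref (+1); total 2.
Path Well→n7→Ref (+1); total 3.
No residual Well→Ref path; max flow = 3.
Certifying cut of size 3: {Well→Ref, Well→n2, n7→Ref}.

3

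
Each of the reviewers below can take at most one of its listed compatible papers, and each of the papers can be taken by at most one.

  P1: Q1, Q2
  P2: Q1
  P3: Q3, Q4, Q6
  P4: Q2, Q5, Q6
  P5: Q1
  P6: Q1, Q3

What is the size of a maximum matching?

Unit-capacity flow: source→left, listed edges, right→sink; max matching = max flow.
Augmenting path P1→Q1 (+1); matched 1.
Augmenting path P3→Q3 (+1); matched 2.
Augmenting path P4→Q2 (+1); matched 3.
Augmenting path P6→Q3→P3→Q4 (+1); matched 4.
Augmenting path P2→Q1→P1→Q2→P4→Q5 (+1); matched 5.
No augmenting path remains; maximum matching = 5.
König certificate: {P1, P3, P4, P6, Q1} is a vertex cover of size 5 (every listed pair touches it), so no matching can be larger.

5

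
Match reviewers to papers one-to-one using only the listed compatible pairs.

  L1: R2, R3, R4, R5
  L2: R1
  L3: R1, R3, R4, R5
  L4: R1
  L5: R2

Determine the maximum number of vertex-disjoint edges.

Unit-capacity flow: source→left, listed edges, right→sink; max matching = max flow.
Augmenting path L1→R2 (+1); matched 1.
Augmenting path L2→R1 (+1); matched 2.
Augmenting path L3→R3 (+1); matched 3.
Augmenting path L5→R2→L1→R4 (+1); matched 4.
No augmenting path remains; maximum matching = 4.
König certificate: {L1, L3, L5, R1} is a vertex cover of size 4 (every listed pair touches it), so no matching can be larger.

4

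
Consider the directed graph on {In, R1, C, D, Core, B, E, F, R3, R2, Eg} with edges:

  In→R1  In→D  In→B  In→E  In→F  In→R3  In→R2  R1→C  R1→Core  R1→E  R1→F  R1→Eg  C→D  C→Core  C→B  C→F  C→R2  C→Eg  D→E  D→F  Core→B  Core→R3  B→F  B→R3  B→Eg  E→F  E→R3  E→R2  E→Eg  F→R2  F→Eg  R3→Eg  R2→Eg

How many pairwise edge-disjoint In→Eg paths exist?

6

Assign every edge capacity 1; by Menger, the answer equals the max flow.
Path In→R1→Eg (+1); total 1.
Path In→B→Eg (+1); total 2.
Path In→E→Eg (+1); total 3.
Path In→F→Eg (+1); total 4.
Path In→R3→Eg (+1); total 5.
Path In→R2→Eg (+1); total 6.
No residual In→Eg path; max flow = 6.
Certifying cut of size 6: {E→Eg, F→Eg, In→B, In→R1, R2→Eg, R3→Eg}.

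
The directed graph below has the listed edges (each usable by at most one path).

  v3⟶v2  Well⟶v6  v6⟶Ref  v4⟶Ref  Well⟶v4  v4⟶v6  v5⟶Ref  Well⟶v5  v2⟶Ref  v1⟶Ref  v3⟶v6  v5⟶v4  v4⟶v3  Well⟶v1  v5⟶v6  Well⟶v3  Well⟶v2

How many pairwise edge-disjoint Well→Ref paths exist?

5

Assign every edge capacity 1; by Menger, the answer equals the max flow.
Path Well→v1→Ref (+1); total 1.
Path Well→v2→Ref (+1); total 2.
Path Well→v4→Ref (+1); total 3.
Path Well→v5→Ref (+1); total 4.
Path Well→v6→Ref (+1); total 5.
No residual Well→Ref path; max flow = 5.
Certifying cut of size 5: {Well→v1, Well→v4, Well→v5, v2→Ref, v6→Ref}.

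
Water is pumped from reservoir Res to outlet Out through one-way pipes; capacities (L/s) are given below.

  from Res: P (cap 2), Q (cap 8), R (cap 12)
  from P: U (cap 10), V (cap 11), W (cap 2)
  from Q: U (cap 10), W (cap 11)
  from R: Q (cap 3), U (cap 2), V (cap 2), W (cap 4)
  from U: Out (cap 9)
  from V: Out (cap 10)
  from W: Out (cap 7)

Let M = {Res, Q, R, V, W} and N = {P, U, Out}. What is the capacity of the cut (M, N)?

Edges leaving {Res, Q, R, V, W}: Res→P (2), Q→U (10), R→U (2), V→Out (10), W→Out (7).
Cut capacity = 2 + 10 + 2 + 10 + 7 = 31.

31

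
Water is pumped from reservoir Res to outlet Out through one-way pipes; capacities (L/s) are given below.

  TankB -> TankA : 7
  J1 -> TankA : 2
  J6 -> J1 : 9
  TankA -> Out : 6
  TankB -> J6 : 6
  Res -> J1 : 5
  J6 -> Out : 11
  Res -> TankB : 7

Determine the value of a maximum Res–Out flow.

Augment Res→J1→TankA→Out: bottleneck 2, flow now 2.
Augment Res→TankB→TankA→Out: bottleneck 4, flow now 6.
Augment Res→TankB→J6→Out: bottleneck 3, flow now 9.
No augmenting path remains; maximum flow = 9.
In the residual graph, reachable from Res: {Res, J1}.
Min-cut edges: Res→TankB (7), J1→TankA (2); capacity 7 + 2 = 9.
This cut is saturated, so no flow can exceed 9.

9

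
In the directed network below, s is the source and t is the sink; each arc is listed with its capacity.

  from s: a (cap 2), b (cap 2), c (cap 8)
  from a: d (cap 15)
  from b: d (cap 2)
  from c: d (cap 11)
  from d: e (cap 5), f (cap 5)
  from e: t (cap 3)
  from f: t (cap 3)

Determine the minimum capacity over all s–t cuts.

6

Augment s→a→d→e→t: bottleneck 2, flow now 2.
Augment s→b→d→e→t: bottleneck 1, flow now 3.
Augment s→b→d→f→t: bottleneck 1, flow now 4.
Augment s→c→d→f→t: bottleneck 2, flow now 6.
No augmenting path remains; maximum flow = 6.
By max-flow min-cut, the minimum cut capacity equals the max flow.
In the residual graph, reachable from s: {s, a, b, c, d, e, f}.
Min-cut edges: e→t (3), f→t (3); capacity 3 + 3 = 6.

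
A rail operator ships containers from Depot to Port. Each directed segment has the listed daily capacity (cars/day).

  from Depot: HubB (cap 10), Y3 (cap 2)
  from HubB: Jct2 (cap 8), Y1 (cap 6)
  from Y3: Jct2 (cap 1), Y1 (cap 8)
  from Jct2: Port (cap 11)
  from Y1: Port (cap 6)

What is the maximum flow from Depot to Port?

12

Augment Depot→HubB→Jct2→Port: bottleneck 8, flow now 8.
Augment Depot→HubB→Y1→Port: bottleneck 2, flow now 10.
Augment Depot→Y3→Jct2→Port: bottleneck 1, flow now 11.
Augment Depot→Y3→Y1→Port: bottleneck 1, flow now 12.
No augmenting path remains; maximum flow = 12.
In the residual graph, reachable from Depot: {Depot}.
Min-cut edges: Depot→HubB (10), Depot→Y3 (2); capacity 10 + 2 = 12.
This cut is saturated, so no flow can exceed 12.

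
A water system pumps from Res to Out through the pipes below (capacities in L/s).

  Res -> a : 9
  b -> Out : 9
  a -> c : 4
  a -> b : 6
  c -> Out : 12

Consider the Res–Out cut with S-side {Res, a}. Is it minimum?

No — its capacity is 10, but the minimum cut has capacity 9.

Given cut capacity: 6 + 4 = 10.
Augment Res→a→b→Out: bottleneck 6, flow now 6.
Augment Res→a→c→Out: bottleneck 3, flow now 9.
No augmenting path remains; maximum flow = 9.
In the residual graph, reachable from Res: {Res}.
Min-cut edges: Res→a (9); capacity 9 = 9.
Cut capacity 10 exceeds the max flow 9, so it is not minimum.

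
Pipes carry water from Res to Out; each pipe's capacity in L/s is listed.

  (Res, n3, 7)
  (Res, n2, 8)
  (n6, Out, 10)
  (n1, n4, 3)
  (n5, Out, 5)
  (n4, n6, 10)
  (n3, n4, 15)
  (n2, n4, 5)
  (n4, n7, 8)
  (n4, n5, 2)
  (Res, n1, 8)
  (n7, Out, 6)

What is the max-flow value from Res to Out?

Augment Res→n1→n4→n5→Out: bottleneck 2, flow now 2.
Augment Res→n1→n4→n6→Out: bottleneck 1, flow now 3.
Augment Res→n2→n4→n6→Out: bottleneck 5, flow now 8.
Augment Res→n3→n4→n6→Out: bottleneck 4, flow now 12.
Augment Res→n3→n4→n7→Out: bottleneck 3, flow now 15.
No augmenting path remains; maximum flow = 15.
In the residual graph, reachable from Res: {Res, n1, n2}.
Min-cut edges: Res→n3 (7), n1→n4 (3), n2→n4 (5); capacity 7 + 3 + 5 = 15.
This cut is saturated, so no flow can exceed 15.

15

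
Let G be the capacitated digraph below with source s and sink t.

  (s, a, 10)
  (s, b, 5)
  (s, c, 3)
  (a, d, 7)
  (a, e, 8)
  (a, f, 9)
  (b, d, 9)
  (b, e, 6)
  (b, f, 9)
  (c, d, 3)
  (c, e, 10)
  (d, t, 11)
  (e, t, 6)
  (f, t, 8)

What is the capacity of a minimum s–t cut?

18

Augment s→a→d→t: bottleneck 7, flow now 7.
Augment s→a→e→t: bottleneck 3, flow now 10.
Augment s→b→d→t: bottleneck 4, flow now 14.
Augment s→b→e→t: bottleneck 1, flow now 15.
Augment s→c→e→t: bottleneck 2, flow now 17.
Augment s→c→d→a→f→t: bottleneck 1, flow now 18. (uses reverse residual edge)
No augmenting path remains; maximum flow = 18.
By max-flow min-cut, the minimum cut capacity equals the max flow.
In the residual graph, reachable from s: {s}.
Min-cut edges: s→a (10), s→b (5), s→c (3); capacity 10 + 5 + 3 = 18.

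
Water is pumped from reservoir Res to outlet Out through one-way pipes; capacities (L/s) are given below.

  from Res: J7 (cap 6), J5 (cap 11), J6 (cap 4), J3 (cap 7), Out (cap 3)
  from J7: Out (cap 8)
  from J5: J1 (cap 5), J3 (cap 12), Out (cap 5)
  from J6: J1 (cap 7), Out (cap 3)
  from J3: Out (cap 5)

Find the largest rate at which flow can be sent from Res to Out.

Augment Res→Out: bottleneck 3, flow now 3.
Augment Res→J7→Out: bottleneck 6, flow now 9.
Augment Res→J5→Out: bottleneck 5, flow now 14.
Augment Res→J6→Out: bottleneck 3, flow now 17.
Augment Res→J3→Out: bottleneck 5, flow now 22.
No augmenting path remains; maximum flow = 22.
In the residual graph, reachable from Res: {Res, J5, J6, J1, J3}.
Min-cut edges: Res→J7 (6), Res→Out (3), J5→Out (5), J6→Out (3), J3→Out (5); capacity 6 + 3 + 5 + 3 + 5 = 22.
This cut is saturated, so no flow can exceed 22.

22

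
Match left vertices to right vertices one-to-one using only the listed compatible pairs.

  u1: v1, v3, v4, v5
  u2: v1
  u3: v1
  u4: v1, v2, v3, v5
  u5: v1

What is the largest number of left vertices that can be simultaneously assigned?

Unit-capacity flow: source→left, listed edges, right→sink; max matching = max flow.
Augmenting path u1→v1 (+1); matched 1.
Augmenting path u4→v2 (+1); matched 2.
Augmenting path u2→v1→u1→v3 (+1); matched 3.
No augmenting path remains; maximum matching = 3.
König certificate: {u1, u4, v1} is a vertex cover of size 3 (every listed pair touches it), so no matching can be larger.

3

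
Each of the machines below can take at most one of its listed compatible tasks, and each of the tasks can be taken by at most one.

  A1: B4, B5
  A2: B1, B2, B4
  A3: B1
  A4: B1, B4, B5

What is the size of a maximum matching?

4

Unit-capacity flow: source→left, listed edges, right→sink; max matching = max flow.
Augmenting path A1→B4 (+1); matched 1.
Augmenting path A2→B1 (+1); matched 2.
Augmenting path A4→B5 (+1); matched 3.
Augmenting path A3→B1→A2→B2 (+1); matched 4.
No augmenting path remains; maximum matching = 4.
König certificate: {A1, A2, A3, A4} is a vertex cover of size 4 (every listed pair touches it), so no matching can be larger.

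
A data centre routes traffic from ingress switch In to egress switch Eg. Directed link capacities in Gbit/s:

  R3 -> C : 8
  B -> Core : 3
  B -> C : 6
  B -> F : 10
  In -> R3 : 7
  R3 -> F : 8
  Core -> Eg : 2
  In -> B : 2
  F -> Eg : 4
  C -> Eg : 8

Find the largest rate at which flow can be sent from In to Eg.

Augment In→B→F→Eg: bottleneck 2, flow now 2.
Augment In→R3→F→Eg: bottleneck 2, flow now 4.
Augment In→R3→C→Eg: bottleneck 5, flow now 9.
No augmenting path remains; maximum flow = 9.
In the residual graph, reachable from In: {In}.
Min-cut edges: In→B (2), In→R3 (7); capacity 2 + 7 = 9.
This cut is saturated, so no flow can exceed 9.

9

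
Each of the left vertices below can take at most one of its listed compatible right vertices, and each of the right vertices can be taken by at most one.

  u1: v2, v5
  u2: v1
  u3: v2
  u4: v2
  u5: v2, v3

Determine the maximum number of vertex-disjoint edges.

4

Unit-capacity flow: source→left, listed edges, right→sink; max matching = max flow.
Augmenting path u1→v2 (+1); matched 1.
Augmenting path u2→v1 (+1); matched 2.
Augmenting path u5→v3 (+1); matched 3.
Augmenting path u3→v2→u1→v5 (+1); matched 4.
No augmenting path remains; maximum matching = 4.
König certificate: {u1, u2, u5, v2} is a vertex cover of size 4 (every listed pair touches it), so no matching can be larger.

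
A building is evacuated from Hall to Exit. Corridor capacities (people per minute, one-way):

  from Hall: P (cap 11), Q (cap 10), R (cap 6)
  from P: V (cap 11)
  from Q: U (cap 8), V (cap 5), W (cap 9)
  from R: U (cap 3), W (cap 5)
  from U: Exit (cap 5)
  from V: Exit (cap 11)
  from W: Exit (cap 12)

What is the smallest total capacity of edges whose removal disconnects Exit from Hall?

Augment Hall→P→V→Exit: bottleneck 11, flow now 11.
Augment Hall→Q→U→Exit: bottleneck 5, flow now 16.
Augment Hall→Q→W→Exit: bottleneck 5, flow now 21.
Augment Hall→R→W→Exit: bottleneck 5, flow now 26.
Augment Hall→R→U→Q→W→Exit: bottleneck 1, flow now 27. (uses reverse residual edge)
No augmenting path remains; maximum flow = 27.
By max-flow min-cut, the minimum cut capacity equals the max flow.
In the residual graph, reachable from Hall: {Hall}.
Min-cut edges: Hall→P (11), Hall→Q (10), Hall→R (6); capacity 11 + 10 + 6 = 27.

27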